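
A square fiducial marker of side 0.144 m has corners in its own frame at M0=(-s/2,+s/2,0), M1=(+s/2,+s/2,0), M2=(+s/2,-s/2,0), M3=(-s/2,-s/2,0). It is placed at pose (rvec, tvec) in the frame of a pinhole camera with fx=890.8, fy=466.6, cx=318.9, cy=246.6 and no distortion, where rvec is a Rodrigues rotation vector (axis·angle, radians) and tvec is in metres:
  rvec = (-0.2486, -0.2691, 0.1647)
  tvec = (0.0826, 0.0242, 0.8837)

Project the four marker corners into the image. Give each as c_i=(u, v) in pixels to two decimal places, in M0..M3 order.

Intrinsics K: fx=890.8, fy=466.6, cx=318.9, cy=246.6
Marker side s = 0.144 m; corners in marker frame (Z=0):
  M0 = (-0.0720, +0.0720, 0)
  M1 = (+0.0720, +0.0720, 0)
  M2 = (+0.0720, -0.0720, 0)
  M3 = (-0.0720, -0.0720, 0)
rvec = (-0.2486, -0.2691, 0.1647), |rvec| = θ = 0.40168 rad = 23.014°
Rodrigues: sinθ=0.39096, 1−cosθ=0.07959; R = I + sinθ·[k]× + (1−cosθ)·[k]×²:
    [+0.95090 -0.12730 -0.28212]
    [+0.19331 +0.95613 +0.22010]
    [+0.24172 -0.26383 +0.93379]
t = (0.0826, 0.0242, 0.8837) m
M0: Pc = R·M0+t = (+0.00497, +0.07912, +0.84730); u = 890.8·(+0.00497)/0.84730 + 318.9 = 324.1247, v = 466.6·(+0.07912)/0.84730 + 246.6 = 290.1724
M1: Pc = R·M1+t = (+0.14190, +0.10696, +0.88211); u = 890.8·(+0.14190)/0.88211 + 318.9 = 462.1967, v = 466.6·(+0.10696)/0.88211 + 246.6 = 303.1774
M2: Pc = R·M2+t = (+0.16023, -0.03072, +0.92010); u = 890.8·(+0.16023)/0.92010 + 318.9 = 474.0280, v = 466.6·(-0.03072)/0.92010 + 246.6 = 231.0197
M3: Pc = R·M3+t = (+0.02330, -0.05856, +0.88529); u = 890.8·(+0.02330)/0.88529 + 318.9 = 342.3465, v = 466.6·(-0.05856)/0.88529 + 246.6 = 215.7357

c0=(324.12, 290.17) c1=(462.20, 303.18) c2=(474.03, 231.02) c3=(342.35, 215.74)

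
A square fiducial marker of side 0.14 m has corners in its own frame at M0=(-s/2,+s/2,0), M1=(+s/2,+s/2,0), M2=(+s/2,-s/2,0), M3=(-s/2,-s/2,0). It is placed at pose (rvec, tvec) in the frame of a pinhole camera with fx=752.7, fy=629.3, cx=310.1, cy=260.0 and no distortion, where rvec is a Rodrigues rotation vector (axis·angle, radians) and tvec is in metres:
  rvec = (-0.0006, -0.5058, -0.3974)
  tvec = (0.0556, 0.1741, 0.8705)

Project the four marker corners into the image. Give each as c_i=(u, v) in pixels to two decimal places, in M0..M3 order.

Intrinsics K: fx=752.7, fy=629.3, cx=310.1, cy=260.0
Marker side s = 0.14 m; corners in marker frame (Z=0):
  M0 = (-0.0700, +0.0700, 0)
  M1 = (+0.0700, +0.0700, 0)
  M2 = (+0.0700, -0.0700, 0)
  M3 = (-0.0700, -0.0700, 0)
rvec = (-0.0006, -0.5058, -0.3974), |rvec| = θ = 0.64324 rad = 36.855°
Rodrigues: sinθ=0.59979, 1−cosθ=0.19984; R = I + sinθ·[k]× + (1−cosθ)·[k]×²:
    [+0.80016 +0.37070 -0.47152]
    [-0.37041 +0.92372 +0.09764]
    [+0.47175 +0.09653 +0.87643]
t = (0.0556, 0.1741, 0.8705) m
M0: Pc = R·M0+t = (+0.02554, +0.26469, +0.84423); u = 752.7·(+0.02554)/0.84423 + 310.1 = 332.8694, v = 629.3·(+0.26469)/0.84423 + 260.0 = 457.3018
M1: Pc = R·M1+t = (+0.13756, +0.21283, +0.91028); u = 752.7·(+0.13756)/0.91028 + 310.1 = 423.8470, v = 629.3·(+0.21283)/0.91028 + 260.0 = 407.1362
M2: Pc = R·M2+t = (+0.08566, +0.08351, +0.89677); u = 752.7·(+0.08566)/0.89677 + 310.1 = 382.0001, v = 629.3·(+0.08351)/0.89677 + 260.0 = 318.6032
M3: Pc = R·M3+t = (-0.02636, +0.13537, +0.83072); u = 752.7·(-0.02636)/0.83072 + 310.1 = 286.2156, v = 629.3·(+0.13537)/0.83072 + 260.0 = 362.5461

c0=(332.87, 457.30) c1=(423.85, 407.14) c2=(382.00, 318.60) c3=(286.22, 362.55)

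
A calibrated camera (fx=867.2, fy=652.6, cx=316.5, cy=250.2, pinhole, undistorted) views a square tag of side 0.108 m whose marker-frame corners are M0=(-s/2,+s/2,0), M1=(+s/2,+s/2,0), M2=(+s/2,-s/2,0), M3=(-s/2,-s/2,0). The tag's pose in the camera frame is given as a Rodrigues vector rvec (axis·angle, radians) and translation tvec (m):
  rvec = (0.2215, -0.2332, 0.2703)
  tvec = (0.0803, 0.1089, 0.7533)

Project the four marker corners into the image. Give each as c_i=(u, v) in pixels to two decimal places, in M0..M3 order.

Intrinsics K: fx=867.2, fy=652.6, cx=316.5, cy=250.2
Marker side s = 0.108 m; corners in marker frame (Z=0):
  M0 = (-0.0540, +0.0540, 0)
  M1 = (+0.0540, +0.0540, 0)
  M2 = (+0.0540, -0.0540, 0)
  M3 = (-0.0540, -0.0540, 0)
rvec = (0.2215, -0.2332, 0.2703), |rvec| = θ = 0.42013 rad = 24.071°
Rodrigues: sinθ=0.40788, 1−cosθ=0.08696; R = I + sinθ·[k]× + (1−cosθ)·[k]×²:
    [+0.93721 -0.28787 -0.19690]
    [+0.23697 +0.93983 -0.24610]
    [+0.25590 +0.18399 +0.94903]
t = (0.0803, 0.1089, 0.7533) m
M0: Pc = R·M0+t = (+0.01415, +0.14685, +0.74942); u = 867.2·(+0.01415)/0.74942 + 316.5 = 332.8691, v = 652.6·(+0.14685)/0.74942 + 250.2 = 378.0825
M1: Pc = R·M1+t = (+0.11536, +0.17245, +0.77705); u = 867.2·(+0.11536)/0.77705 + 316.5 = 445.2480, v = 652.6·(+0.17245)/0.77705 + 250.2 = 395.0279
M2: Pc = R·M2+t = (+0.14645, +0.07095, +0.75718); u = 867.2·(+0.14645)/0.75718 + 316.5 = 484.2336, v = 652.6·(+0.07095)/0.75718 + 250.2 = 311.3464
M3: Pc = R·M3+t = (+0.04524, +0.04535, +0.72955); u = 867.2·(+0.04524)/0.72955 + 316.5 = 370.2707, v = 652.6·(+0.04535)/0.72955 + 250.2 = 290.7694

c0=(332.87, 378.08) c1=(445.25, 395.03) c2=(484.23, 311.35) c3=(370.27, 290.77)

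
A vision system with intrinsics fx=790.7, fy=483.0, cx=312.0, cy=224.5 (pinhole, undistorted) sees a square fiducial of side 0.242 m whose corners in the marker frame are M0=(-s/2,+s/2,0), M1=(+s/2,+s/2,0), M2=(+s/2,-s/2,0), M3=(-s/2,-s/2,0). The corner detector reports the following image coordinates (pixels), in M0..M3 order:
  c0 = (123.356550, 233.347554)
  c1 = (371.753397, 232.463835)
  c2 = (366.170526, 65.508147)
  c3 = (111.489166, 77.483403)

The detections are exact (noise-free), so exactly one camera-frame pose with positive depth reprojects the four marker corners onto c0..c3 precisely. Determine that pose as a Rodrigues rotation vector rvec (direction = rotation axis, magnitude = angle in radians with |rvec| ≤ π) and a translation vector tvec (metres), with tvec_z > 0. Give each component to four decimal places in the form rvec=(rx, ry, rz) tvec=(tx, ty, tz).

rvec=(0.0851, 0.2053, -0.0180) tvec=(-0.0675, -0.1076, 0.7312)

Intrinsics K: fx=790.7, fy=483.0, cx=312.0, cy=224.5
Marker side s = 0.242 m; corners in marker frame (Z=0):
  M0 = (-0.1210, +0.1210, 0)
  M1 = (+0.1210, +0.1210, 0)
  M2 = (+0.1210, -0.1210, 0)
  M3 = (-0.1210, -0.1210, 0)
Detected image corners:
  c0 = (123.356550, 233.347554) px
  c1 = (371.753397, 232.463835) px
  c2 = (366.170526, 65.508147) px
  c3 = (111.489166, 77.483403) px
Planar DLT: solve 8×8 A·h = b for H (H[2,2]=1):
  H  [+971.27919 +63.95801 +238.99926]
  H  [-68.78812 +683.39689 +153.41227]
  H  [-0.27945 +0.11293 +1.00000]
B = K⁻¹H; ‖b₁‖=1.367563, ‖b₂‖=1.367564; λ = 2/(‖b₁‖+‖b₂‖) = 0.731227, sign → tz>0 ⇒ λ=+0.731227
r₁ = λ·B[:,0] = (+0.97886,-0.00916,-0.20434); r₂ = λ·B[:,1] = (+0.02656,+0.99623,+0.08258)
r₃ = r₁×r₂ = (+0.20282,-0.08626,+0.97541); SVD([r₁ r₂ r₃]) → R = UVᵀ:
  R  [+0.97886 +0.02656 +0.20282]
  R  [-0.00916 +0.99623 -0.08626]
  R  [-0.20434 +0.08258 +0.97541]
t = (-0.06751, -0.10762, +0.73123) m
tr R = 2.950496; θ = arccos((tr R − 1)/2) = 0.222956 rad = 12.774°
axis k = ((R−Rᵀ)₃₂, (R−Rᵀ)₁₃, (R−Rᵀ)₂₁) / (2 sinθ) = (+0.381801, +0.920708, -0.080778)
rvec = θ·k = (+0.085125, +0.205278, -0.018010)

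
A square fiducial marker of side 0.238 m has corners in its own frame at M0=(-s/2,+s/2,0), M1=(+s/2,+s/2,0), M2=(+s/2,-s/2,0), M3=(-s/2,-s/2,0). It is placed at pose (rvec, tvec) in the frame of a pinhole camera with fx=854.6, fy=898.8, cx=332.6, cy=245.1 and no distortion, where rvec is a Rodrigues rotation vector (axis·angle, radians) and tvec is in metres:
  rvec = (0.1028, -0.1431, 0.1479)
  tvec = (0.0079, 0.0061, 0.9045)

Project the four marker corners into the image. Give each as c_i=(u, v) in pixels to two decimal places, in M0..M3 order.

Intrinsics K: fx=854.6, fy=898.8, cx=332.6, cy=245.1
Marker side s = 0.238 m; corners in marker frame (Z=0):
  M0 = (-0.1190, +0.1190, 0)
  M1 = (+0.1190, +0.1190, 0)
  M2 = (+0.1190, -0.1190, 0)
  M3 = (-0.1190, -0.1190, 0)
rvec = (0.1028, -0.1431, 0.1479), |rvec| = θ = 0.23004 rad = 13.181°
Rodrigues: sinθ=0.22802, 1−cosθ=0.02634; R = I + sinθ·[k]× + (1−cosθ)·[k]×²:
    [+0.97892 -0.15392 -0.13427]
    [+0.13928 +0.98385 -0.11243]
    [+0.14941 +0.09136 +0.98455]
t = (0.0079, 0.0061, 0.9045) m
M0: Pc = R·M0+t = (-0.12691, +0.10660, +0.89759); u = 854.6·(-0.12691)/0.89759 + 332.6 = 211.7707, v = 898.8·(+0.10660)/0.89759 + 245.1 = 351.8478
M1: Pc = R·M1+t = (+0.10607, +0.13975, +0.93315); u = 854.6·(+0.10607)/0.93315 + 332.6 = 429.7452, v = 898.8·(+0.13975)/0.93315 + 245.1 = 379.7074
M2: Pc = R·M2+t = (+0.14271, -0.09440, +0.91141); u = 854.6·(+0.14271)/0.91141 + 332.6 = 466.4129, v = 898.8·(-0.09440)/0.91141 + 245.1 = 152.0016
M3: Pc = R·M3+t = (-0.09027, -0.12755, +0.87585); u = 854.6·(-0.09027)/0.87585 + 332.6 = 244.5157, v = 898.8·(-0.12755)/0.87585 + 245.1 = 114.2055

c0=(211.77, 351.85) c1=(429.75, 379.71) c2=(466.41, 152.00) c3=(244.52, 114.21)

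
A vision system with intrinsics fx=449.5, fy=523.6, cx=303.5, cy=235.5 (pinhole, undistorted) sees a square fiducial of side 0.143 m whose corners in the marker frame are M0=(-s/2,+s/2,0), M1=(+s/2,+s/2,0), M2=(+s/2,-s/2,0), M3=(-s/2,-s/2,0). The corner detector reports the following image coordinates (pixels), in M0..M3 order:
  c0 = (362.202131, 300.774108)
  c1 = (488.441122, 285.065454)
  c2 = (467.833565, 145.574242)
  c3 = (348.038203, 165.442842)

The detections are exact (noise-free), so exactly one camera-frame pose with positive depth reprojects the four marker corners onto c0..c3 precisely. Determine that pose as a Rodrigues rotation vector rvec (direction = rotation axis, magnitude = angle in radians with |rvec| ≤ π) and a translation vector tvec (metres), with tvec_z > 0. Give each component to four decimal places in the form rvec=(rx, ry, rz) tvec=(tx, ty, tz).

rvec=(-0.1692, 0.1463, -0.1126) tvec=(0.1323, -0.0129, 0.5318)

Intrinsics K: fx=449.5, fy=523.6, cx=303.5, cy=235.5
Marker side s = 0.143 m; corners in marker frame (Z=0):
  M0 = (-0.0715, +0.0715, 0)
  M1 = (+0.0715, +0.0715, 0)
  M2 = (+0.0715, -0.0715, 0)
  M3 = (-0.0715, -0.0715, 0)
Detected image corners:
  c0 = (362.202131, 300.774108) px
  c1 = (488.441122, 285.065454) px
  c2 = (467.833565, 145.574242) px
  c3 = (348.038203, 165.442842) px
Planar DLT: solve 8×8 A·h = b for H (H[2,2]=1):
  H  [+753.70952 -16.45621 +415.30433]
  H  [-181.79467 +886.58849 +222.75326]
  H  [-0.25447 -0.33033 +1.00000]
B = K⁻¹H; ‖b₁‖=1.880480, ‖b₂‖=1.880480; λ = 2/(‖b₁‖+‖b₂‖) = 0.531779, sign → tz>0 ⇒ λ=+0.531779
r₁ = λ·B[:,0] = (+0.98304,-0.12377,-0.13532); r₂ = λ·B[:,1] = (+0.09914,+0.97945,-0.17566)
r₃ = r₁×r₂ = (+0.15428,+0.15927,+0.97511); SVD([r₁ r₂ r₃]) → R = UVᵀ:
  R  [+0.98304 +0.09914 +0.15428]
  R  [-0.12377 +0.97945 +0.15927]
  R  [-0.13532 -0.17566 +0.97511]
t = (+0.13227, -0.01295, +0.53178) m
tr R = 2.937592; θ = arccos((tr R − 1)/2) = 0.250469 rad = 14.351°
axis k = ((R−Rᵀ)₃₂, (R−Rᵀ)₁₃, (R−Rᵀ)₂₁) / (2 sinθ) = (-0.675648, +0.584206, -0.449670)
rvec = θ·k = (-0.169229, +0.146326, -0.112629)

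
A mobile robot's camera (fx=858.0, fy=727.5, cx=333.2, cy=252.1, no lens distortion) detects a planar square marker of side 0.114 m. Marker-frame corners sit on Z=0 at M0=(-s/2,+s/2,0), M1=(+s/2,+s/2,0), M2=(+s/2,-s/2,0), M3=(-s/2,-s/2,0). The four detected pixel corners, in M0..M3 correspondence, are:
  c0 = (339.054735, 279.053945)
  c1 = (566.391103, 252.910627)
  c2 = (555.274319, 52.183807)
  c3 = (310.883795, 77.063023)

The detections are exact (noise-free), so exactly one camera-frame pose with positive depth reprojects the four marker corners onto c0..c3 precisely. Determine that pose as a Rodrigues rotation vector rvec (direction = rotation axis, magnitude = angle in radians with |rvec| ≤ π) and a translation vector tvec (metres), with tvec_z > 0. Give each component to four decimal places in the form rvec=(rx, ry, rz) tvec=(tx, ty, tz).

rvec=(0.2534, -0.0714, -0.1249) tvec=(0.0528, -0.0467, 0.4081)

Intrinsics K: fx=858.0, fy=727.5, cx=333.2, cy=252.1
Marker side s = 0.114 m; corners in marker frame (Z=0):
  M0 = (-0.0570, +0.0570, 0)
  M1 = (+0.0570, +0.0570, 0)
  M2 = (+0.0570, -0.0570, 0)
  M3 = (-0.0570, -0.0570, 0)
Detected image corners:
  c0 = (339.054735, 279.053945) px
  c1 = (566.391103, 252.910627) px
  c2 = (555.274319, 52.183807) px
  c3 = (310.883795, 77.063023) px
Planar DLT: solve 8×8 A·h = b for H (H[2,2]=1):
  H  [+2125.67517 +447.71262 +444.15067]
  H  [-201.82735 +1869.26292 +168.78119]
  H  [+0.13401 +0.62310 +1.00000]
B = K⁻¹H; ‖b₁‖=2.450628, ‖b₂‖=2.450628; λ = 2/(‖b₁‖+‖b₂‖) = 0.408059, sign → tz>0 ⇒ λ=+0.408059
r₁ = λ·B[:,0] = (+0.98972,-0.13216,+0.05468); r₂ = λ·B[:,1] = (+0.11419,+0.96037,+0.25426)
r₃ = r₁×r₂ = (-0.08612,-0.24540,+0.96559); SVD([r₁ r₂ r₃]) → R = UVᵀ:
  R  [+0.98972 +0.11419 -0.08612]
  R  [-0.13216 +0.96037 -0.24540]
  R  [+0.05468 +0.25426 +0.96559]
t = (+0.05277, -0.04673, +0.40806) m
tr R = 2.915680; θ = arccos((tr R − 1)/2) = 0.291410 rad = 16.697°
axis k = ((R−Rᵀ)₃₂, (R−Rᵀ)₁₃, (R−Rᵀ)₂₁) / (2 sinθ) = (+0.869570, -0.245045, -0.428719)
rvec = θ·k = (+0.253401, -0.071409, -0.124933)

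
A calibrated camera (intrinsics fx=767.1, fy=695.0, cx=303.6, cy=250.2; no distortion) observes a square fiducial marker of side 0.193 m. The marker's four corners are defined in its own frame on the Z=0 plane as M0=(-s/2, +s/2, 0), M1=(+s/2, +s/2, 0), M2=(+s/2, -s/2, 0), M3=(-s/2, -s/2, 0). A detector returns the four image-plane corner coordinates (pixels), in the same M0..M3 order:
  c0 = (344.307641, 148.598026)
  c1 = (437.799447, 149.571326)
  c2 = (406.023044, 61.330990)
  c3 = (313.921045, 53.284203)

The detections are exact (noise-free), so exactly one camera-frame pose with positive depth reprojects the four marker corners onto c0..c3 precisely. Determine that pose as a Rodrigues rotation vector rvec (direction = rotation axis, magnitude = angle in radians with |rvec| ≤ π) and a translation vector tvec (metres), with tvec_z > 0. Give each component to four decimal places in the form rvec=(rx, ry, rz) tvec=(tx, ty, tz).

Intrinsics K: fx=767.1, fy=695.0, cx=303.6, cy=250.2
Marker side s = 0.193 m; corners in marker frame (Z=0):
  M0 = (-0.0965, +0.0965, 0)
  M1 = (+0.0965, +0.0965, 0)
  M2 = (+0.0965, -0.0965, 0)
  M3 = (-0.0965, -0.0965, 0)
Detected image corners:
  c0 = (344.307641, 148.598026) px
  c1 = (437.799447, 149.571326) px
  c2 = (406.023044, 61.330990) px
  c3 = (313.921045, 53.284203) px
Planar DLT: solve 8×8 A·h = b for H (H[2,2]=1):
  H  [+634.66076 +80.49157 +377.02583]
  H  [+66.04814 +452.62798 +102.33374]
  H  [+0.40990 -0.21489 +1.00000]
B = K⁻¹H; ‖b₁‖=0.783048, ‖b₂‖=0.783048; λ = 2/(‖b₁‖+‖b₂‖) = 1.277060, sign → tz>0 ⇒ λ=+1.277060
r₁ = λ·B[:,0] = (+0.84940,-0.06708,+0.52347); r₂ = λ·B[:,1] = (+0.24261,+0.93050,-0.27443)
r₃ = r₁×r₂ = (-0.46867,+0.36010,+0.80664); SVD([r₁ r₂ r₃]) → R = UVᵀ:
  R  [+0.84940 +0.24261 -0.46867]
  R  [-0.06708 +0.93050 +0.36010]
  R  [+0.52347 -0.27443 +0.80664]
t = (+0.12224, -0.27170, +1.27706) m
tr R = 2.586541; θ = arccos((tr R − 1)/2) = 0.654635 rad = 37.508°
axis k = ((R−Rᵀ)₃₂, (R−Rᵀ)₁₃, (R−Rᵀ)₂₁) / (2 sinθ) = (-0.521075, -0.814740, -0.254323)
rvec = θ·k = (-0.341114, -0.533357, -0.166489)

rvec=(-0.3411, -0.5334, -0.1665) tvec=(0.1222, -0.2717, 1.2771)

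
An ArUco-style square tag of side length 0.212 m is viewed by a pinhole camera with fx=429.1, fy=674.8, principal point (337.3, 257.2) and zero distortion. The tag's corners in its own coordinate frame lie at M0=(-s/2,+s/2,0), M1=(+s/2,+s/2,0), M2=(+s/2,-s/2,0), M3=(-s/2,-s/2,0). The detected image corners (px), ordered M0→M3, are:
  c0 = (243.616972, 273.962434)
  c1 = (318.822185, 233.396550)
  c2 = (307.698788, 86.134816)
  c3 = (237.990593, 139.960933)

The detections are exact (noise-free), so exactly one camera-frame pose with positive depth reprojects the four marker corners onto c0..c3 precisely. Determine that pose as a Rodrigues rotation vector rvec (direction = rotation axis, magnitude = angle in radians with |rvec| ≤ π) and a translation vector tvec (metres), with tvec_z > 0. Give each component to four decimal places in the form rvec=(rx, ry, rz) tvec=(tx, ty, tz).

rvec=(-0.2375, 0.5752, -0.2041) tvec=(-0.1370, -0.1041, 0.9408)

Intrinsics K: fx=429.1, fy=674.8, cx=337.3, cy=257.2
Marker side s = 0.212 m; corners in marker frame (Z=0):
  M0 = (-0.1060, +0.1060, 0)
  M1 = (+0.1060, +0.1060, 0)
  M2 = (+0.1060, -0.1060, 0)
  M3 = (-0.1060, -0.1060, 0)
Detected image corners:
  c0 = (243.616972, 273.962434) px
  c1 = (318.822185, 233.396550) px
  c2 = (307.698788, 86.134816) px
  c3 = (237.990593, 139.960933) px
Planar DLT: solve 8×8 A·h = b for H (H[2,2]=1):
  H  [+190.72931 -42.96978 +274.81300]
  H  [-323.30856 +607.46031 +182.52503]
  H  [-0.54377 -0.29501 +1.00000]
B = K⁻¹H; ‖b₁‖=1.062944, ‖b₂‖=1.062944; λ = 2/(‖b₁‖+‖b₂‖) = 0.940783, sign → tz>0 ⇒ λ=+0.940783
r₁ = λ·B[:,0] = (+0.82029,-0.25576,-0.51157); r₂ = λ·B[:,1] = (+0.12395,+0.95268,-0.27754)
r₃ = r₁×r₂ = (+0.55835,+0.16425,+0.81318); SVD([r₁ r₂ r₃]) → R = UVᵀ:
  R  [+0.82029 +0.12395 +0.55835]
  R  [-0.25576 +0.95268 +0.16425]
  R  [-0.51157 -0.27754 +0.81318]
t = (-0.13700, -0.10411, +0.94078) m
tr R = 2.586161; θ = arccos((tr R − 1)/2) = 0.654946 rad = 37.526°
axis k = ((R−Rᵀ)₃₂, (R−Rᵀ)₁₃, (R−Rᵀ)₂₁) / (2 sinθ) = (-0.362649, +0.878256, -0.311693)
rvec = θ·k = (-0.237515, +0.575210, -0.204142)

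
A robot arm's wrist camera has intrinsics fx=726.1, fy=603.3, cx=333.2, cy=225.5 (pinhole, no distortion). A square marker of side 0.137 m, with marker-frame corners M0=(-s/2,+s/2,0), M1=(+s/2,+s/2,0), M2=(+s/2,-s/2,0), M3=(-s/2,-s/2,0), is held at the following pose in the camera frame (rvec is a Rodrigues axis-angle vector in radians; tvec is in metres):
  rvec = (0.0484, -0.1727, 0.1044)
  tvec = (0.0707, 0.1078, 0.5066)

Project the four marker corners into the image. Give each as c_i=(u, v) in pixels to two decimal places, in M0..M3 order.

c0=(327.66, 430.54) c1=(514.90, 436.94) c2=(537.58, 279.96) c3=(349.40, 265.89)

Intrinsics K: fx=726.1, fy=603.3, cx=333.2, cy=225.5
Marker side s = 0.137 m; corners in marker frame (Z=0):
  M0 = (-0.0685, +0.0685, 0)
  M1 = (+0.0685, +0.0685, 0)
  M2 = (+0.0685, -0.0685, 0)
  M3 = (-0.0685, -0.0685, 0)
rvec = (0.0484, -0.1727, 0.1044), |rvec| = θ = 0.20753 rad = 11.890°
Rodrigues: sinθ=0.20604, 1−cosθ=0.02146; R = I + sinθ·[k]× + (1−cosθ)·[k]×²:
    [+0.97971 -0.10782 -0.16895]
    [+0.09949 +0.99340 -0.05704]
    [+0.17398 +0.03907 +0.98397]
t = (0.0707, 0.1078, 0.5066) m
M0: Pc = R·M0+t = (-0.00380, +0.16903, +0.49736); u = 726.1·(-0.00380)/0.49736 + 333.2 = 327.6587, v = 603.3·(+0.16903)/0.49736 + 225.5 = 430.5386
M1: Pc = R·M1+t = (+0.13042, +0.18266, +0.52119); u = 726.1·(+0.13042)/0.52119 + 333.2 = 514.9009, v = 603.3·(+0.18266)/0.52119 + 225.5 = 436.9387
M2: Pc = R·M2+t = (+0.14520, +0.04657, +0.51584); u = 726.1·(+0.14520)/0.51584 + 333.2 = 537.5778, v = 603.3·(+0.04657)/0.51584 + 225.5 = 279.9620
M3: Pc = R·M3+t = (+0.01098, +0.03294, +0.49201); u = 726.1·(+0.01098)/0.49201 + 333.2 = 349.3972, v = 603.3·(+0.03294)/0.49201 + 225.5 = 265.8875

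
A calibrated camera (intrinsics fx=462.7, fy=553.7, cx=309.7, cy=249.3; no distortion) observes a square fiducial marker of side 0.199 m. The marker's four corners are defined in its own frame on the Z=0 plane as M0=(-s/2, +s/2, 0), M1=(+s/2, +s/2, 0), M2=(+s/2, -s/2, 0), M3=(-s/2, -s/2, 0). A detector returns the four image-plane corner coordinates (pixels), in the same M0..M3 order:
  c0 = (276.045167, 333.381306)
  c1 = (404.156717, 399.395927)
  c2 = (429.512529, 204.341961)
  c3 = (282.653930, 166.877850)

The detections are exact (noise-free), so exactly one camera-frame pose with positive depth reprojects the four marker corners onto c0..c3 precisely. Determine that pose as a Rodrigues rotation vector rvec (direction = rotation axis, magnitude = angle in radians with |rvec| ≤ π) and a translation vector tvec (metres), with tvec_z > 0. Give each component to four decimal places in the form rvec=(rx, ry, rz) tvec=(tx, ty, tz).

rvec=(0.3009, 0.6207, 0.1696) tvec=(0.0386, 0.0302, 0.5693)

Intrinsics K: fx=462.7, fy=553.7, cx=309.7, cy=249.3
Marker side s = 0.199 m; corners in marker frame (Z=0):
  M0 = (-0.0995, +0.0995, 0)
  M1 = (+0.0995, +0.0995, 0)
  M2 = (+0.0995, -0.0995, 0)
  M3 = (-0.0995, -0.0995, 0)
Detected image corners:
  c0 = (276.045167, 333.381306) px
  c1 = (404.156717, 399.395927) px
  c2 = (429.512529, 204.341961) px
  c3 = (282.653930, 166.877850) px
Planar DLT: solve 8×8 A·h = b for H (H[2,2]=1):
  H  [+354.76586 +123.93305 +341.08413]
  H  [-0.27652 +1059.98432 +278.69486]
  H  [-0.95786 +0.57386 +1.00000]
B = K⁻¹H; ‖b₁‖=1.756454, ‖b₂‖=1.756454; λ = 2/(‖b₁‖+‖b₂‖) = 0.569329, sign → tz>0 ⇒ λ=+0.569329
r₁ = λ·B[:,0] = (+0.80153,+0.24525,-0.54534); r₂ = λ·B[:,1] = (-0.06619,+0.94280,+0.32672)
r₃ = r₁×r₂ = (+0.59427,-0.22578,+0.77192); SVD([r₁ r₂ r₃]) → R = UVᵀ:
  R  [+0.80153 -0.06619 +0.59427]
  R  [+0.24525 +0.94280 -0.22578]
  R  [-0.54534 +0.32672 +0.77192]
t = (+0.03862, +0.03022, +0.56933) m
tr R = 2.516257; θ = arccos((tr R − 1)/2) = 0.710358 rad = 40.700°
axis k = ((R−Rᵀ)₃₂, (R−Rᵀ)₁₃, (R−Rᵀ)₂₁) / (2 sinθ) = (+0.423625, +0.873796, +0.238795)
rvec = θ·k = (+0.300925, +0.620707, +0.169630)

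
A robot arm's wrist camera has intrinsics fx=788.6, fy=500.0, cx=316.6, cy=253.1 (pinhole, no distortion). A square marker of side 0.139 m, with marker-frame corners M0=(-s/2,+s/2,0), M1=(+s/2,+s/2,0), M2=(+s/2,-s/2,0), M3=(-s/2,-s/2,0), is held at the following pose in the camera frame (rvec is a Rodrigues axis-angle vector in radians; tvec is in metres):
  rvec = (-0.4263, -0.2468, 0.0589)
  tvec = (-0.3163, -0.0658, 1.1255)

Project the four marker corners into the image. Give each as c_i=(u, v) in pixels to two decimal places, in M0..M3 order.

Intrinsics K: fx=788.6, fy=500.0, cx=316.6, cy=253.1
Marker side s = 0.139 m; corners in marker frame (Z=0):
  M0 = (-0.0695, +0.0695, 0)
  M1 = (+0.0695, +0.0695, 0)
  M2 = (+0.0695, -0.0695, 0)
  M3 = (-0.0695, -0.0695, 0)
rvec = (-0.4263, -0.2468, 0.0589), |rvec| = θ = 0.49610 rad = 28.424°
Rodrigues: sinθ=0.47600, 1−cosθ=0.12055; R = I + sinθ·[k]× + (1−cosθ)·[k]×²:
    [+0.96847 -0.00498 -0.24910]
    [+0.10805 +0.90928 +0.40191]
    [+0.22450 -0.41615 +0.88115]
t = (-0.3163, -0.0658, 1.1255) m
M0: Pc = R·M0+t = (-0.38395, -0.01011, +1.08097); u = 788.6·(-0.38395)/1.08097 + 316.6 = 36.4951, v = 500.0·(-0.01011)/1.08097 + 253.1 = 248.4217
M1: Pc = R·M1+t = (-0.24934, +0.00490, +1.11218); u = 788.6·(-0.24934)/1.11218 + 316.6 = 139.8052, v = 500.0·(+0.00490)/1.11218 + 253.1 = 255.3049
M2: Pc = R·M2+t = (-0.24865, -0.12149, +1.17003); u = 788.6·(-0.24865)/1.17003 + 316.6 = 149.0122, v = 500.0·(-0.12149)/1.17003 + 253.1 = 201.1841
M3: Pc = R·M3+t = (-0.38326, -0.13650, +1.13882); u = 788.6·(-0.38326)/1.13882 + 316.6 = 51.2018, v = 500.0·(-0.13650)/1.13882 + 253.1 = 193.1675

c0=(36.50, 248.42) c1=(139.81, 255.30) c2=(149.01, 201.18) c3=(51.20, 193.17)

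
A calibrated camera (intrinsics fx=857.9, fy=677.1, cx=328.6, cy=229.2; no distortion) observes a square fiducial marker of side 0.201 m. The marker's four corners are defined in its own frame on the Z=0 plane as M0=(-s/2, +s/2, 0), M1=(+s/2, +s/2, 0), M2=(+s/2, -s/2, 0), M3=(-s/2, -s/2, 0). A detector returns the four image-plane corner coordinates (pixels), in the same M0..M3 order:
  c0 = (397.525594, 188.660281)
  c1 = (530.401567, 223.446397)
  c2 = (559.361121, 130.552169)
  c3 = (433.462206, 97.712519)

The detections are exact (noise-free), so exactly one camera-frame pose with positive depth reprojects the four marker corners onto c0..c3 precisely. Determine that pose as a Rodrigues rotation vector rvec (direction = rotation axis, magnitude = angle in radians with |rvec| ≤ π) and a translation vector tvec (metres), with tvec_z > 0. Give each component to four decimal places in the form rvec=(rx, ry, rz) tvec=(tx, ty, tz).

Intrinsics K: fx=857.9, fy=677.1, cx=328.6, cy=229.2
Marker side s = 0.201 m; corners in marker frame (Z=0):
  M0 = (-0.1005, +0.1005, 0)
  M1 = (+0.1005, +0.1005, 0)
  M2 = (+0.1005, -0.1005, 0)
  M3 = (-0.1005, -0.1005, 0)
Detected image corners:
  c0 = (397.525594, 188.660281) px
  c1 = (530.401567, 223.446397) px
  c2 = (559.361121, 130.552169) px
  c3 = (433.462206, 97.712519) px
Planar DLT: solve 8×8 A·h = b for H (H[2,2]=1):
  H  [+640.31775 -291.00225 +480.58787]
  H  [+167.11507 +414.12112 +158.83622]
  H  [-0.00610 -0.26981 +1.00000]
B = K⁻¹H; ‖b₁‖=0.789019, ‖b₂‖=0.789019; λ = 2/(‖b₁‖+‖b₂‖) = 1.267396, sign → tz>0 ⇒ λ=+1.267396
r₁ = λ·B[:,0] = (+0.94892,+0.31542,-0.00773); r₂ = λ·B[:,1] = (-0.29893,+0.89090,-0.34195)
r₃ = r₁×r₂ = (-0.10097,+0.32680,+0.93969); SVD([r₁ r₂ r₃]) → R = UVᵀ:
  R  [+0.94892 -0.29893 -0.10097]
  R  [+0.31542 +0.89090 +0.32680]
  R  [-0.00773 -0.34195 +0.93969]
t = (+0.22454, -0.13171, +1.26740) m
tr R = 2.779509; θ = arccos((tr R − 1)/2) = 0.473990 rad = 27.158°
axis k = ((R−Rᵀ)₃₂, (R−Rᵀ)₁₃, (R−Rᵀ)₂₁) / (2 sinθ) = (-0.732574, -0.102134, +0.672982)
rvec = θ·k = (-0.347232, -0.048410, +0.318986)

rvec=(-0.3472, -0.0484, 0.3190) tvec=(0.2245, -0.1317, 1.2674)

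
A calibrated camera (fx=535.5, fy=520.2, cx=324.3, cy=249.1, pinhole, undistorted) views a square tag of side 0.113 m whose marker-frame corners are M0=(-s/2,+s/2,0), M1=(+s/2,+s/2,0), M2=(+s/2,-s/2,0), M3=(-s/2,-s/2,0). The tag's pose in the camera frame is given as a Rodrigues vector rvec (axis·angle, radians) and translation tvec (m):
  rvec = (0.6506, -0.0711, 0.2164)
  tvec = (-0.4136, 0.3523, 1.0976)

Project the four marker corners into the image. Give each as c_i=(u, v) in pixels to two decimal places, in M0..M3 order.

c0=(94.94, 427.82) c1=(149.80, 434.62) c2=(151.42, 403.75) c3=(93.11, 396.08)

Intrinsics K: fx=535.5, fy=520.2, cx=324.3, cy=249.1
Marker side s = 0.113 m; corners in marker frame (Z=0):
  M0 = (-0.0565, +0.0565, 0)
  M1 = (+0.0565, +0.0565, 0)
  M2 = (+0.0565, -0.0565, 0)
  M3 = (-0.0565, -0.0565, 0)
rvec = (0.6506, -0.0711, 0.2164), |rvec| = θ = 0.68932 rad = 39.495°
Rodrigues: sinθ=0.63601, 1−cosθ=0.22832; R = I + sinθ·[k]× + (1−cosθ)·[k]×²:
    [+0.97507 -0.22189 +0.00205]
    [+0.17744 +0.77411 -0.60768]
    [+0.13325 +0.59289 +0.79418]
t = (-0.4136, 0.3523, 1.0976) m
M0: Pc = R·M0+t = (-0.48123, +0.38601, +1.12357); u = 535.5·(-0.48123)/1.12357 + 324.3 = 94.9437, v = 520.2·(+0.38601)/1.12357 + 249.1 = 427.8191
M1: Pc = R·M1+t = (-0.37105, +0.40606, +1.13863); u = 535.5·(-0.37105)/1.13863 + 324.3 = 149.7961, v = 520.2·(+0.40606)/1.13863 + 249.1 = 434.6160
M2: Pc = R·M2+t = (-0.34597, +0.31859, +1.07163); u = 535.5·(-0.34597)/1.07163 + 324.3 = 151.4159, v = 520.2·(+0.31859)/1.07163 + 249.1 = 403.7518
M3: Pc = R·M3+t = (-0.45615, +0.29854, +1.05657); u = 535.5·(-0.45615)/1.05657 + 324.3 = 93.1084, v = 520.2·(+0.29854)/1.05657 + 249.1 = 396.0840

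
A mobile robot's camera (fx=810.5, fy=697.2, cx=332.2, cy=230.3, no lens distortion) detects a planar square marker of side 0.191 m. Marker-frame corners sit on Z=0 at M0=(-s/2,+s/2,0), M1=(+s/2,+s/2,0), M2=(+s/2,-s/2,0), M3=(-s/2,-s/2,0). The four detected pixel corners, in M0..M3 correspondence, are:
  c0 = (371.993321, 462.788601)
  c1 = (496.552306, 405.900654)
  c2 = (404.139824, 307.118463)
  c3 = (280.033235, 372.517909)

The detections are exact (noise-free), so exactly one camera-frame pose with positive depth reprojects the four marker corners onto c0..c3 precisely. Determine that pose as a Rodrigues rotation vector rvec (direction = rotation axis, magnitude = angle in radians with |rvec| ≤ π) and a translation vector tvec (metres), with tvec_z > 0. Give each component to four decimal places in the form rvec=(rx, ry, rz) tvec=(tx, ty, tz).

Intrinsics K: fx=810.5, fy=697.2, cx=332.2, cy=230.3
Marker side s = 0.191 m; corners in marker frame (Z=0):
  M0 = (-0.0955, +0.0955, 0)
  M1 = (+0.0955, +0.0955, 0)
  M2 = (+0.0955, -0.0955, 0)
  M3 = (-0.0955, -0.0955, 0)
Detected image corners:
  c0 = (371.993321, 462.788601) px
  c1 = (496.552306, 405.900654) px
  c2 = (404.139824, 307.118463) px
  c3 = (280.033235, 372.517909) px
Planar DLT: solve 8×8 A·h = b for H (H[2,2]=1):
  H  [+524.06701 +569.31987 +387.22184]
  H  [-446.20495 +580.66796 +389.04417]
  H  [-0.32695 +0.22337 +1.00000]
B = K⁻¹H; ‖b₁‖=0.999630, ‖b₂‖=0.999630; λ = 2/(‖b₁‖+‖b₂‖) = 1.000370, sign → tz>0 ⇒ λ=+1.000370
r₁ = λ·B[:,0] = (+0.78089,-0.53219,-0.32707); r₂ = λ·B[:,1] = (+0.61111,+0.75936,+0.22345)
r₃ = r₁×r₂ = (+0.12944,-0.37436,+0.91820); SVD([r₁ r₂ r₃]) → R = UVᵀ:
  R  [+0.78089 +0.61111 +0.12944]
  R  [-0.53219 +0.75936 -0.37436]
  R  [-0.32707 +0.22345 +0.91820]
t = (+0.06791, +0.22777, +1.00037) m
tr R = 2.458451; θ = arccos((tr R − 1)/2) = 0.753607 rad = 43.178°
axis k = ((R−Rᵀ)₃₂, (R−Rᵀ)₁₃, (R−Rᵀ)₂₁) / (2 sinθ) = (+0.436823, +0.333577, -0.835411)
rvec = θ·k = (+0.329193, +0.251386, -0.629572)

rvec=(0.3292, 0.2514, -0.6296) tvec=(0.0679, 0.2278, 1.0004)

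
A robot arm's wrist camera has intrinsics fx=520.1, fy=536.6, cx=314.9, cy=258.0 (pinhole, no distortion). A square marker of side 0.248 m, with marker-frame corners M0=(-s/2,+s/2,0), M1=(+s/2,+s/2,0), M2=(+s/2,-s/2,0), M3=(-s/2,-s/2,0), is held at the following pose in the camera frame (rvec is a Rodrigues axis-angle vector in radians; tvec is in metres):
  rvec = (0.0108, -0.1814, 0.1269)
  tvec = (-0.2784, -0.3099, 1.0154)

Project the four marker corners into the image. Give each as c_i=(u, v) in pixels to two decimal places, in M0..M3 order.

c0=(97.46, 148.62) c1=(228.11, 169.36) c2=(243.89, 42.19) c3=(113.98, 15.72)

Intrinsics K: fx=520.1, fy=536.6, cx=314.9, cy=258.0
Marker side s = 0.248 m; corners in marker frame (Z=0):
  M0 = (-0.1240, +0.1240, 0)
  M1 = (+0.1240, +0.1240, 0)
  M2 = (+0.1240, -0.1240, 0)
  M3 = (-0.1240, -0.1240, 0)
rvec = (0.0108, -0.1814, 0.1269), |rvec| = θ = 0.22164 rad = 12.699°
Rodrigues: sinθ=0.21983, 1−cosθ=0.02446; R = I + sinθ·[k]× + (1−cosθ)·[k]×²:
    [+0.97560 -0.12684 -0.17924]
    [+0.12489 +0.99192 -0.02217]
    [+0.18060 -0.00075 +0.98356]
t = (-0.2784, -0.3099, 1.0154) m
M0: Pc = R·M0+t = (-0.41510, -0.20239, +0.99291); u = 520.1·(-0.41510)/0.99291 + 314.9 = 97.4644, v = 536.6·(-0.20239)/0.99291 + 258.0 = 148.6236
M1: Pc = R·M1+t = (-0.17315, -0.17142, +1.03770); u = 520.1·(-0.17315)/1.03770 + 314.9 = 228.1144, v = 536.6·(-0.17142)/1.03770 + 258.0 = 169.3603
M2: Pc = R·M2+t = (-0.14170, -0.41741, +1.03789); u = 520.1·(-0.14170)/1.03789 + 314.9 = 243.8931, v = 536.6·(-0.41741)/1.03789 + 258.0 = 42.1930
M3: Pc = R·M3+t = (-0.38365, -0.44838, +0.99310); u = 520.1·(-0.38365)/0.99310 + 314.9 = 113.9792, v = 536.6·(-0.44838)/0.99310 + 258.0 = 15.7248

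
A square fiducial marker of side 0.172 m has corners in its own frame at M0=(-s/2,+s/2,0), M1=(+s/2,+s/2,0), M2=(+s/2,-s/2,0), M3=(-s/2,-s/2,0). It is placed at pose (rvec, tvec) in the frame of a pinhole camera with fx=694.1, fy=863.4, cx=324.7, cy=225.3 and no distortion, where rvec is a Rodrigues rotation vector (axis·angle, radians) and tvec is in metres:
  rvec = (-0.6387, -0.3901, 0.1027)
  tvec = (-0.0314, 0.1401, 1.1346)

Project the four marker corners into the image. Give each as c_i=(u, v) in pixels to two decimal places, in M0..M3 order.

c0=(253.32, 381.33) c1=(356.02, 401.87) c2=(350.85, 288.95) c3=(257.03, 264.82)

Intrinsics K: fx=694.1, fy=863.4, cx=324.7, cy=225.3
Marker side s = 0.172 m; corners in marker frame (Z=0):
  M0 = (-0.0860, +0.0860, 0)
  M1 = (+0.0860, +0.0860, 0)
  M2 = (+0.0860, -0.0860, 0)
  M3 = (-0.0860, -0.0860, 0)
rvec = (-0.6387, -0.3901, 0.1027), |rvec| = θ = 0.75542 rad = 43.283°
Rodrigues: sinθ=0.68560, 1−cosθ=0.27202; R = I + sinθ·[k]× + (1−cosθ)·[k]×²:
    [+0.92243 +0.02556 -0.38531]
    [+0.21197 +0.80052 +0.56057]
    [+0.32277 -0.59876 +0.73301]
t = (-0.0314, 0.1401, 1.1346) m
M0: Pc = R·M0+t = (-0.10853, +0.19072, +1.05535); u = 694.1·(-0.10853)/1.05535 + 324.7 = 253.3192, v = 863.4·(+0.19072)/1.05535 + 225.3 = 381.3276
M1: Pc = R·M1+t = (+0.05013, +0.22717, +1.11087); u = 694.1·(+0.05013)/1.11087 + 324.7 = 356.0210, v = 863.4·(+0.22717)/1.11087 + 225.3 = 401.8672
M2: Pc = R·M2+t = (+0.04573, +0.08948, +1.21385); u = 694.1·(+0.04573)/1.21385 + 324.7 = 350.8499, v = 863.4·(+0.08948)/1.21385 + 225.3 = 288.9496
M3: Pc = R·M3+t = (-0.11293, +0.05303, +1.15833); u = 694.1·(-0.11293)/1.15833 + 324.7 = 257.0314, v = 863.4·(+0.05303)/1.15833 + 225.3 = 264.8242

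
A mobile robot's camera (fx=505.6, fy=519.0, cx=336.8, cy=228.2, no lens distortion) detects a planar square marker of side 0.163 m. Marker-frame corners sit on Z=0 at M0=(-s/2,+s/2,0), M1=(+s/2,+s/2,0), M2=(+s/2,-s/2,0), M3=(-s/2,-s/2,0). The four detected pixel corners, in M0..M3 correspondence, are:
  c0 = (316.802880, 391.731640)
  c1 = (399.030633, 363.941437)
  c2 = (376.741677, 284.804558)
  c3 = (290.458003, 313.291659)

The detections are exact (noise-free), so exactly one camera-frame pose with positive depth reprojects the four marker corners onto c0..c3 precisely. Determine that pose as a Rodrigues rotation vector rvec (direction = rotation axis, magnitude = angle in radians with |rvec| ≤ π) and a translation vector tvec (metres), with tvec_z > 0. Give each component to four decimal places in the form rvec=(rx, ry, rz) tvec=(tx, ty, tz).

Intrinsics K: fx=505.6, fy=519.0, cx=336.8, cy=228.2
Marker side s = 0.163 m; corners in marker frame (Z=0):
  M0 = (-0.0815, +0.0815, 0)
  M1 = (+0.0815, +0.0815, 0)
  M2 = (+0.0815, -0.0815, 0)
  M3 = (-0.0815, -0.0815, 0)
Detected image corners:
  c0 = (316.802880, 391.731640) px
  c1 = (399.030633, 363.941437) px
  c2 = (376.741677, 284.804558) px
  c3 = (290.458003, 313.291659) px
Planar DLT: solve 8×8 A·h = b for H (H[2,2]=1):
  H  [+532.67166 +246.61553 +346.19706]
  H  [-156.86897 +578.78917 +339.29426]
  H  [+0.04642 +0.28193 +1.00000]
B = K⁻¹H; ‖b₁‖=1.073321, ‖b₂‖=1.073321; λ = 2/(‖b₁‖+‖b₂‖) = 0.931688, sign → tz>0 ⇒ λ=+0.931688
r₁ = λ·B[:,0] = (+0.95276,-0.30062,+0.04325); r₂ = λ·B[:,1] = (+0.27947,+0.92353,+0.26267)
r₃ = r₁×r₂ = (-0.11891,-0.23817,+0.96392); SVD([r₁ r₂ r₃]) → R = UVᵀ:
  R  [+0.95276 +0.27947 -0.11891]
  R  [-0.30062 +0.92353 -0.23817]
  R  [+0.04325 +0.26267 +0.96392]
t = (+0.01732, +0.19943, +0.93169) m
tr R = 2.840204; θ = arccos((tr R − 1)/2) = 0.402456 rad = 23.059°
axis k = ((R−Rᵀ)₃₂, (R−Rᵀ)₁₃, (R−Rᵀ)₂₁) / (2 sinθ) = (+0.639353, -0.207007, -0.740524)
rvec = θ·k = (+0.257311, -0.083311, -0.298028)

rvec=(0.2573, -0.0833, -0.2980) tvec=(0.0173, 0.1994, 0.9317)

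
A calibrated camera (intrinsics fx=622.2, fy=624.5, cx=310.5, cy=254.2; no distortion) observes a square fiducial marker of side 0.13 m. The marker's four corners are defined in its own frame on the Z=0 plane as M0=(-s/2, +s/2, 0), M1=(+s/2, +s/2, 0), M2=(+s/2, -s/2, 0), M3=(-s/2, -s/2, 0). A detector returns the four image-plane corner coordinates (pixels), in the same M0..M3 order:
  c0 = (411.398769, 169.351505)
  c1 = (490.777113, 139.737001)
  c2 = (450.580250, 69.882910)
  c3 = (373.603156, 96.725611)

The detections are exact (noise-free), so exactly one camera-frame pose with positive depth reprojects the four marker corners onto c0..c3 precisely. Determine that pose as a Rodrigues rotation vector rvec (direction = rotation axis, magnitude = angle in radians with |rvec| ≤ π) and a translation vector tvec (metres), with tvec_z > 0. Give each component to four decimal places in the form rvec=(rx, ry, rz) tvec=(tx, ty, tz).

rvec=(-0.3304, -0.1001, -0.3879) tvec=(0.1795, -0.2010, 0.9219)

Intrinsics K: fx=622.2, fy=624.5, cx=310.5, cy=254.2
Marker side s = 0.13 m; corners in marker frame (Z=0):
  M0 = (-0.0650, +0.0650, 0)
  M1 = (+0.0650, +0.0650, 0)
  M2 = (+0.0650, -0.0650, 0)
  M3 = (-0.0650, -0.0650, 0)
Detected image corners:
  c0 = (411.398769, 169.351505) px
  c1 = (490.777113, 139.737001) px
  c2 = (450.580250, 69.882910) px
  c3 = (373.603156, 96.725611) px
Planar DLT: solve 8×8 A·h = b for H (H[2,2]=1):
  H  [+675.28973 +161.13170 +431.61813]
  H  [-196.49743 +509.59545 +118.02134]
  H  [+0.17173 -0.32193 +1.00000]
B = K⁻¹H; ‖b₁‖=1.084723, ‖b₂‖=1.084723; λ = 2/(‖b₁‖+‖b₂‖) = 0.921895, sign → tz>0 ⇒ λ=+0.921895
r₁ = λ·B[:,0] = (+0.92155,-0.35451,+0.15831); r₂ = λ·B[:,1] = (+0.38685,+0.87308,-0.29679)
r₃ = r₁×r₂ = (-0.03301,+0.33475,+0.94173); SVD([r₁ r₂ r₃]) → R = UVᵀ:
  R  [+0.92155 +0.38685 -0.03301]
  R  [-0.35451 +0.87308 +0.33475]
  R  [+0.15831 -0.29679 +0.94173]
t = (+0.17946, -0.20103, +0.92189) m
tr R = 2.736357; θ = arccos((tr R − 1)/2) = 0.519276 rad = 29.752°
axis k = ((R−Rᵀ)₃₂, (R−Rᵀ)₁₃, (R−Rᵀ)₂₁) / (2 sinθ) = (-0.636306, -0.192766, -0.746964)
rvec = θ·k = (-0.330418, -0.100099, -0.387881)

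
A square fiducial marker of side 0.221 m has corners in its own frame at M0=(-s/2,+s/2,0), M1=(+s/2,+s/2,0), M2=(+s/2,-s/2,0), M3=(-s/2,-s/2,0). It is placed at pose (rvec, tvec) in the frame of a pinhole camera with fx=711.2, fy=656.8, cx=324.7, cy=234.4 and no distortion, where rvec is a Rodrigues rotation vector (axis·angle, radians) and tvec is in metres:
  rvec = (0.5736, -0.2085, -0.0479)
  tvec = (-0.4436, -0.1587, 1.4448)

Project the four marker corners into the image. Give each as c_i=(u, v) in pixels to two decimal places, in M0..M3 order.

Intrinsics K: fx=711.2, fy=656.8, cx=324.7, cy=234.4
Marker side s = 0.221 m; corners in marker frame (Z=0):
  M0 = (-0.1105, +0.1105, 0)
  M1 = (+0.1105, +0.1105, 0)
  M2 = (+0.1105, -0.1105, 0)
  M3 = (-0.1105, -0.1105, 0)
rvec = (0.5736, -0.2085, -0.0479), |rvec| = θ = 0.61220 rad = 35.076°
Rodrigues: sinθ=0.57467, 1−cosθ=0.18161; R = I + sinθ·[k]× + (1−cosθ)·[k]×²:
    [+0.97782 -0.01299 -0.20903]
    [-0.10292 +0.83945 -0.53360]
    [+0.18240 +0.54328 +0.81950]
t = (-0.4436, -0.1587, 1.4448) m
M0: Pc = R·M0+t = (-0.55308, -0.05457, +1.48468); u = 711.2·(-0.55308)/1.48468 + 324.7 = 59.7575, v = 656.8·(-0.05457)/1.48468 + 234.4 = 210.2599
M1: Pc = R·M1+t = (-0.33699, -0.07731, +1.52499); u = 711.2·(-0.33699)/1.52499 + 324.7 = 167.5417, v = 656.8·(-0.07731)/1.52499 + 234.4 = 201.1021
M2: Pc = R·M2+t = (-0.33412, -0.26283, +1.40492); u = 711.2·(-0.33412)/1.40492 + 324.7 = 155.5643, v = 656.8·(-0.26283)/1.40492 + 234.4 = 111.5264
M3: Pc = R·M3+t = (-0.55021, -0.24009, +1.36461); u = 711.2·(-0.55021)/1.36461 + 324.7 = 37.9430, v = 656.8·(-0.24009)/1.36461 + 234.4 = 118.8438

c0=(59.76, 210.26) c1=(167.54, 201.10) c2=(155.56, 111.53) c3=(37.94, 118.84)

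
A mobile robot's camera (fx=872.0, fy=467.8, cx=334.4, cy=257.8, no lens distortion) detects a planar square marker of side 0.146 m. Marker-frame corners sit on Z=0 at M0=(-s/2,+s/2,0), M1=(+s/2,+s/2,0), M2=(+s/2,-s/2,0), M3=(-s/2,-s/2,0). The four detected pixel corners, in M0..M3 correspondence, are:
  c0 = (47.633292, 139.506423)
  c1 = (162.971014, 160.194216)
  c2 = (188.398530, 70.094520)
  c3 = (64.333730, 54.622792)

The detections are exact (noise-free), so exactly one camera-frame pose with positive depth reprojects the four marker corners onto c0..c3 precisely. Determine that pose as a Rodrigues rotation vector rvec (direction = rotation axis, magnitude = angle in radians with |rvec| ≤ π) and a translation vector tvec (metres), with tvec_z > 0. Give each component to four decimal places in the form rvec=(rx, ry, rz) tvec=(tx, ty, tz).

Intrinsics K: fx=872.0, fy=467.8, cx=334.4, cy=257.8
Marker side s = 0.146 m; corners in marker frame (Z=0):
  M0 = (-0.0730, +0.0730, 0)
  M1 = (+0.0730, +0.0730, 0)
  M2 = (+0.0730, -0.0730, 0)
  M3 = (-0.0730, -0.0730, 0)
Detected image corners:
  c0 = (47.633292, 139.506423) px
  c1 = (162.971014, 160.194216) px
  c2 = (188.398530, 70.094520) px
  c3 = (64.333730, 54.622792) px
Planar DLT: solve 8×8 A·h = b for H (H[2,2]=1):
  H  [+761.79775 -95.41448 +113.36047]
  H  [+72.00039 +642.38322 +107.09609]
  H  [-0.49358 +0.41251 +1.00000]
B = K⁻¹H; ‖b₁‖=1.246916, ‖b₂‖=1.246916; λ = 2/(‖b₁‖+‖b₂‖) = 0.801978, sign → tz>0 ⇒ λ=+0.801978
r₁ = λ·B[:,0] = (+0.85243,+0.34158,-0.39584); r₂ = λ·B[:,1] = (-0.21462,+0.91896,+0.33082)
r₃ = r₁×r₂ = (+0.47677,-0.19705,+0.85666); SVD([r₁ r₂ r₃]) → R = UVᵀ:
  R  [+0.85243 -0.21462 +0.47677]
  R  [+0.34158 +0.91896 -0.19705]
  R  [-0.39584 +0.33082 +0.85666]
t = (-0.20329, -0.25836, +0.80198) m
tr R = 2.628049; θ = arccos((tr R − 1)/2) = 0.619748 rad = 35.509°
axis k = ((R−Rᵀ)₃₂, (R−Rᵀ)₁₃, (R−Rᵀ)₂₁) / (2 sinθ) = (+0.454408, +0.751177, +0.478796)
rvec = θ·k = (+0.281619, +0.465541, +0.296733)

rvec=(0.2816, 0.4655, 0.2967) tvec=(-0.2033, -0.2584, 0.8020)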